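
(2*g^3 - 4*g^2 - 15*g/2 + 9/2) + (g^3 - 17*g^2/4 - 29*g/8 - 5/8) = 3*g^3 - 33*g^2/4 - 89*g/8 + 31/8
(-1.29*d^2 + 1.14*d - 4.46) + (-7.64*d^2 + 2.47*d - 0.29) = -8.93*d^2 + 3.61*d - 4.75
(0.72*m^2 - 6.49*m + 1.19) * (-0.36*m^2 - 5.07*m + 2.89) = -0.2592*m^4 - 1.314*m^3 + 34.5567*m^2 - 24.7894*m + 3.4391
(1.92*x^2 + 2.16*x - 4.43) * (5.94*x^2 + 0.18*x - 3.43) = 11.4048*x^4 + 13.176*x^3 - 32.511*x^2 - 8.2062*x + 15.1949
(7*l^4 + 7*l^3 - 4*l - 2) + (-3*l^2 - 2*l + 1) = 7*l^4 + 7*l^3 - 3*l^2 - 6*l - 1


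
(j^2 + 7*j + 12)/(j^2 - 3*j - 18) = (j + 4)/(j - 6)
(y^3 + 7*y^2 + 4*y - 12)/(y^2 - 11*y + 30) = (y^3 + 7*y^2 + 4*y - 12)/(y^2 - 11*y + 30)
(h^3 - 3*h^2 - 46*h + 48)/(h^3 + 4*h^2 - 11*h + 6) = (h - 8)/(h - 1)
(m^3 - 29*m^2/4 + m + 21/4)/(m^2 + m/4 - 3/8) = 2*(m^2 - 8*m + 7)/(2*m - 1)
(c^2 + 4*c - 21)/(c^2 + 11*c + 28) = (c - 3)/(c + 4)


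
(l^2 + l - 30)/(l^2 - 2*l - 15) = (l + 6)/(l + 3)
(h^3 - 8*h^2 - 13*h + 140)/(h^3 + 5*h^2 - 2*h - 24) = (h^2 - 12*h + 35)/(h^2 + h - 6)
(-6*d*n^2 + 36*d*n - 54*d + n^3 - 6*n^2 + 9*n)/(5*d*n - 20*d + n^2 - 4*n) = (-6*d*n^2 + 36*d*n - 54*d + n^3 - 6*n^2 + 9*n)/(5*d*n - 20*d + n^2 - 4*n)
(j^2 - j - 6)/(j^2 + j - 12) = (j + 2)/(j + 4)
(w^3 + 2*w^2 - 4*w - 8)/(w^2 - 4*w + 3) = (w^3 + 2*w^2 - 4*w - 8)/(w^2 - 4*w + 3)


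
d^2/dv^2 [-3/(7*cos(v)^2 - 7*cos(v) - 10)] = 21*(-28*sin(v)^4 + 61*sin(v)^2 - 65*cos(v)/4 + 21*cos(3*v)/4 + 1)/(7*sin(v)^2 + 7*cos(v) + 3)^3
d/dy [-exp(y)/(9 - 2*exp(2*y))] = (-2*exp(2*y) - 9)*exp(y)/(4*exp(4*y) - 36*exp(2*y) + 81)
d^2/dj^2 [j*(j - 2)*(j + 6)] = 6*j + 8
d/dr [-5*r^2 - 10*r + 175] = -10*r - 10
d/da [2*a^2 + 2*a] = 4*a + 2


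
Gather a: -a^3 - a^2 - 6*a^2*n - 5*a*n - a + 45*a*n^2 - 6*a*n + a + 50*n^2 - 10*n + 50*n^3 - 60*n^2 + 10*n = -a^3 + a^2*(-6*n - 1) + a*(45*n^2 - 11*n) + 50*n^3 - 10*n^2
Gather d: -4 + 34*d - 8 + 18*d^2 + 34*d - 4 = 18*d^2 + 68*d - 16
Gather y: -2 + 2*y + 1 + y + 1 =3*y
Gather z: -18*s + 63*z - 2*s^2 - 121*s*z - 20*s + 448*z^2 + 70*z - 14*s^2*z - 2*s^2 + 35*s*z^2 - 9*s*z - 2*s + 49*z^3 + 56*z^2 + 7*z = -4*s^2 - 40*s + 49*z^3 + z^2*(35*s + 504) + z*(-14*s^2 - 130*s + 140)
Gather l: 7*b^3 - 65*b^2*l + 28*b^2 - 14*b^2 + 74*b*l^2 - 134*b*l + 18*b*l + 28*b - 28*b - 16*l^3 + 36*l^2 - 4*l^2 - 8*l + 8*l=7*b^3 + 14*b^2 - 16*l^3 + l^2*(74*b + 32) + l*(-65*b^2 - 116*b)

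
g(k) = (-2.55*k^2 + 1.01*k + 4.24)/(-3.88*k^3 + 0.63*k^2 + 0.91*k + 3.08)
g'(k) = (1.01 - 5.1*k)/(-3.88*k^3 + 0.63*k^2 + 0.91*k + 3.08) + (-2.55*k^2 + 1.01*k + 4.24)*(11.64*k^2 - 1.26*k - 0.91)/(-3.88*k^3 + 0.63*k^2 + 0.91*k + 3.08)^2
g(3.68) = 0.15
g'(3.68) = -0.03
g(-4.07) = -0.16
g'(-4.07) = -0.03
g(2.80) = 0.17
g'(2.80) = -0.02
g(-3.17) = -0.19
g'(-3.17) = -0.04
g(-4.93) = -0.13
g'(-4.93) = -0.02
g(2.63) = 0.18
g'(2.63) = -0.02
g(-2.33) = -0.22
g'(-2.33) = -0.03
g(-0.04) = 1.38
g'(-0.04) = 0.02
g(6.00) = 0.10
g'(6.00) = -0.01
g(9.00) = 0.07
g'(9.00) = -0.01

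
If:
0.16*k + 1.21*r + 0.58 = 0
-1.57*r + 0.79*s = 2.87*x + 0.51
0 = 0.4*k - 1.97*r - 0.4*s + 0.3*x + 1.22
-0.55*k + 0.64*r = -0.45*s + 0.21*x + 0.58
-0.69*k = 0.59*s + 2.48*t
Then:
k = -9.33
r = 0.75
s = -13.15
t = 5.72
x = -4.21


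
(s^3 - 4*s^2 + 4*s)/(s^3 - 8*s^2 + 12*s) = (s - 2)/(s - 6)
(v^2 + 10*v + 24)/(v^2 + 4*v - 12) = (v + 4)/(v - 2)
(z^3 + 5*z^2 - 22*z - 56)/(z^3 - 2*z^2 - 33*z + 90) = (z^3 + 5*z^2 - 22*z - 56)/(z^3 - 2*z^2 - 33*z + 90)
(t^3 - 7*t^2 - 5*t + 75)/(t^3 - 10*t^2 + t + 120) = (t - 5)/(t - 8)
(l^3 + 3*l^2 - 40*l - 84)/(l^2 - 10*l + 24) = (l^2 + 9*l + 14)/(l - 4)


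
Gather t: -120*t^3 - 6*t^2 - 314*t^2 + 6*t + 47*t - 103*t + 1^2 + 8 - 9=-120*t^3 - 320*t^2 - 50*t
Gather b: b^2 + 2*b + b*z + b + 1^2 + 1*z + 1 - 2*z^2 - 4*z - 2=b^2 + b*(z + 3) - 2*z^2 - 3*z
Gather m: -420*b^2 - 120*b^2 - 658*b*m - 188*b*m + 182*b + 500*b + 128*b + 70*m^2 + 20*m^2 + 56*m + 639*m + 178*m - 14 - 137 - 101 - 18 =-540*b^2 + 810*b + 90*m^2 + m*(873 - 846*b) - 270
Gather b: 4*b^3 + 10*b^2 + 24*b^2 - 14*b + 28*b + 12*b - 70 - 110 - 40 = 4*b^3 + 34*b^2 + 26*b - 220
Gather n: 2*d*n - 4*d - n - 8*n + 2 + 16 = -4*d + n*(2*d - 9) + 18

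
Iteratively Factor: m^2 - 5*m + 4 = (m - 1)*(m - 4)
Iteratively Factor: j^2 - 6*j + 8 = (j - 4)*(j - 2)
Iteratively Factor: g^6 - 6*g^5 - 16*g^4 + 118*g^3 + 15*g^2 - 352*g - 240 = (g - 5)*(g^5 - g^4 - 21*g^3 + 13*g^2 + 80*g + 48) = (g - 5)*(g + 4)*(g^4 - 5*g^3 - g^2 + 17*g + 12) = (g - 5)*(g + 1)*(g + 4)*(g^3 - 6*g^2 + 5*g + 12) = (g - 5)*(g - 4)*(g + 1)*(g + 4)*(g^2 - 2*g - 3) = (g - 5)*(g - 4)*(g + 1)^2*(g + 4)*(g - 3)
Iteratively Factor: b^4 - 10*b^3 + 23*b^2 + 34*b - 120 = (b + 2)*(b^3 - 12*b^2 + 47*b - 60) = (b - 3)*(b + 2)*(b^2 - 9*b + 20) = (b - 4)*(b - 3)*(b + 2)*(b - 5)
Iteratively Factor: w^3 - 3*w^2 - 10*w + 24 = (w - 2)*(w^2 - w - 12) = (w - 2)*(w + 3)*(w - 4)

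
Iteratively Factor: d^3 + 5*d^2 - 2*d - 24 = (d + 3)*(d^2 + 2*d - 8) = (d + 3)*(d + 4)*(d - 2)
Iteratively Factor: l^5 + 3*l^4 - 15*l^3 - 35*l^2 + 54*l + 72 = (l - 2)*(l^4 + 5*l^3 - 5*l^2 - 45*l - 36) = (l - 3)*(l - 2)*(l^3 + 8*l^2 + 19*l + 12) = (l - 3)*(l - 2)*(l + 4)*(l^2 + 4*l + 3) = (l - 3)*(l - 2)*(l + 1)*(l + 4)*(l + 3)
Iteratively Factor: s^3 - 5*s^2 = (s)*(s^2 - 5*s) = s*(s - 5)*(s)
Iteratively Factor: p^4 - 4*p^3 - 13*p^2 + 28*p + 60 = (p + 2)*(p^3 - 6*p^2 - p + 30) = (p - 3)*(p + 2)*(p^2 - 3*p - 10) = (p - 5)*(p - 3)*(p + 2)*(p + 2)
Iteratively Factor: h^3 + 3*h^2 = (h)*(h^2 + 3*h) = h^2*(h + 3)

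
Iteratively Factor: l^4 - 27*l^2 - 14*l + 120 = (l + 3)*(l^3 - 3*l^2 - 18*l + 40) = (l - 5)*(l + 3)*(l^2 + 2*l - 8) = (l - 5)*(l + 3)*(l + 4)*(l - 2)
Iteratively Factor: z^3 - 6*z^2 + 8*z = (z - 2)*(z^2 - 4*z) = (z - 4)*(z - 2)*(z)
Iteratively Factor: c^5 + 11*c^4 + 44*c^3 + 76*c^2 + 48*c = (c + 4)*(c^4 + 7*c^3 + 16*c^2 + 12*c) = (c + 2)*(c + 4)*(c^3 + 5*c^2 + 6*c) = (c + 2)*(c + 3)*(c + 4)*(c^2 + 2*c) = c*(c + 2)*(c + 3)*(c + 4)*(c + 2)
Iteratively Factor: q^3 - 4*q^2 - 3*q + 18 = (q - 3)*(q^2 - q - 6) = (q - 3)*(q + 2)*(q - 3)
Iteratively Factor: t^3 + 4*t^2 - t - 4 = (t - 1)*(t^2 + 5*t + 4) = (t - 1)*(t + 1)*(t + 4)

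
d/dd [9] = 0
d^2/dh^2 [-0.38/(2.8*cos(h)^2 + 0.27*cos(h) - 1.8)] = (11.9168*(1 - cos(h)^2)^2 + 0.86184*cos(h)^3 + 13.646902*cos(h)^2 - 1.539*cos(h) - 15.802604)/(2.8*cos(h)^2 + 0.27*cos(h) - 1.8)^3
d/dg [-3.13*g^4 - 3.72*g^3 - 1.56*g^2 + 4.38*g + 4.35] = -12.52*g^3 - 11.16*g^2 - 3.12*g + 4.38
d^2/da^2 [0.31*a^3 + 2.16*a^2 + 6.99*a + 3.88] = 1.86*a + 4.32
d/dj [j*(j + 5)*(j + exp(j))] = j*(j + 5)*(exp(j) + 1) + j*(j + exp(j)) + (j + 5)*(j + exp(j))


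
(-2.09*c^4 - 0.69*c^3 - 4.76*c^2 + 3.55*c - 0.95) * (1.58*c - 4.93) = -3.3022*c^5 + 9.2135*c^4 - 4.1191*c^3 + 29.0758*c^2 - 19.0025*c + 4.6835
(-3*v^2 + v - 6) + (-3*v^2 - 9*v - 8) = -6*v^2 - 8*v - 14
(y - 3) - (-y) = 2*y - 3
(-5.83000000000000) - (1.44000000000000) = -7.27000000000000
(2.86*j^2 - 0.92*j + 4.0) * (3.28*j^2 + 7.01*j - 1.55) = 9.3808*j^4 + 17.031*j^3 + 2.2378*j^2 + 29.466*j - 6.2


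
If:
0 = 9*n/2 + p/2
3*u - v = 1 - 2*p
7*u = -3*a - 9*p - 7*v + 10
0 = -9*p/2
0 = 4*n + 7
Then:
No Solution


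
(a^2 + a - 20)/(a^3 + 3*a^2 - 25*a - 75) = (a - 4)/(a^2 - 2*a - 15)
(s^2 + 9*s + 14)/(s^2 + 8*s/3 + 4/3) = 3*(s + 7)/(3*s + 2)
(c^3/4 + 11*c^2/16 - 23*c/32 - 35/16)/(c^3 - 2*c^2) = (8*c^3 + 22*c^2 - 23*c - 70)/(32*c^2*(c - 2))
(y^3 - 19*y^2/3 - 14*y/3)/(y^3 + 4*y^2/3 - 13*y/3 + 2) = y*(3*y^2 - 19*y - 14)/(3*y^3 + 4*y^2 - 13*y + 6)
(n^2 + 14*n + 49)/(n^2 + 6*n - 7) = (n + 7)/(n - 1)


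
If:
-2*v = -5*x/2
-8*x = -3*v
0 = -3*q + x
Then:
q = 0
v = 0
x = 0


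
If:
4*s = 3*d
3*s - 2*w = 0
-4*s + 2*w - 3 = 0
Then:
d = -4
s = -3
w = -9/2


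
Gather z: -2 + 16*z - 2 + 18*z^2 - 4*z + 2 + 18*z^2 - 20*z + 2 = 36*z^2 - 8*z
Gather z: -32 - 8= -40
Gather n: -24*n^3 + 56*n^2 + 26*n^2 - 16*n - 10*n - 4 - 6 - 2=-24*n^3 + 82*n^2 - 26*n - 12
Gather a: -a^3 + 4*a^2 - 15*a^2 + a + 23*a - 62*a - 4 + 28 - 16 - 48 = -a^3 - 11*a^2 - 38*a - 40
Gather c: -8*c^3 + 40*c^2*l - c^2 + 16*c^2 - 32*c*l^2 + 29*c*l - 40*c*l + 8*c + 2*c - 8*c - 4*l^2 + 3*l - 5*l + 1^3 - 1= -8*c^3 + c^2*(40*l + 15) + c*(-32*l^2 - 11*l + 2) - 4*l^2 - 2*l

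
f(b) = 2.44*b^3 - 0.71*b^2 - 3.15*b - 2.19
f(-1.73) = -11.50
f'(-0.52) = -0.43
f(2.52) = 24.41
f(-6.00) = -535.89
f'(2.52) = 39.76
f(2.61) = 28.13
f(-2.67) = -45.28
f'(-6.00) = 268.89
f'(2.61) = 43.01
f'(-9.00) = 602.55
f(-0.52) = -1.09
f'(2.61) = 43.01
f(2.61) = 28.13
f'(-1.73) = 21.21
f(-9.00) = -1810.11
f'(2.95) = 56.36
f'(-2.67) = 52.82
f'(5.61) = 219.26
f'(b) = 7.32*b^2 - 1.42*b - 3.15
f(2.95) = 44.98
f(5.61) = 388.60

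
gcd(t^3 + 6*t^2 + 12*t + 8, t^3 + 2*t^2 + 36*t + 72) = t + 2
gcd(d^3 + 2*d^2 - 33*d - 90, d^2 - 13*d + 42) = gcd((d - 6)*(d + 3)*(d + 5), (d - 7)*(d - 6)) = d - 6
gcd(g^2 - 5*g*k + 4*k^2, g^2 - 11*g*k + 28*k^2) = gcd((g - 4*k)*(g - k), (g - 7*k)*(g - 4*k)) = g - 4*k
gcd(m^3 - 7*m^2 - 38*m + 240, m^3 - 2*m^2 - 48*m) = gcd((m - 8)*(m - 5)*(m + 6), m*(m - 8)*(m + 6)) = m^2 - 2*m - 48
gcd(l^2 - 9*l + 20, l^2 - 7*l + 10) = l - 5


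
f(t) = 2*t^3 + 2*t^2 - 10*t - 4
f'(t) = 6*t^2 + 4*t - 10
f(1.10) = -9.92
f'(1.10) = 1.66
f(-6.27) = -355.66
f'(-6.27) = 200.80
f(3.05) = 40.85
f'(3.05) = 58.02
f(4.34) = 153.76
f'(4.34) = 120.37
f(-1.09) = 6.69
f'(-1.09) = -7.23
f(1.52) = -7.56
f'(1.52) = 9.94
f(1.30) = -9.23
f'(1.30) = 5.34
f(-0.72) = 3.49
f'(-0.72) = -9.77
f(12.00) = 3620.00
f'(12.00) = 902.00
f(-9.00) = -1210.00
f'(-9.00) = 440.00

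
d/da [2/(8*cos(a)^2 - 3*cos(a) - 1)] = 2*(16*cos(a) - 3)*sin(a)/(-8*cos(a)^2 + 3*cos(a) + 1)^2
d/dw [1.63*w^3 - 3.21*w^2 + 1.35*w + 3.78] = 4.89*w^2 - 6.42*w + 1.35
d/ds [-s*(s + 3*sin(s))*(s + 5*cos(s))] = s*(s + 3*sin(s))*(5*sin(s) - 1) - s*(s + 5*cos(s))*(3*cos(s) + 1) - (s + 3*sin(s))*(s + 5*cos(s))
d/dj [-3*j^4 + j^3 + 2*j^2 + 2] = j*(-12*j^2 + 3*j + 4)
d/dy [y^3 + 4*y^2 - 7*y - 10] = 3*y^2 + 8*y - 7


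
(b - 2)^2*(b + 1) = b^3 - 3*b^2 + 4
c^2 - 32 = (c - 4*sqrt(2))*(c + 4*sqrt(2))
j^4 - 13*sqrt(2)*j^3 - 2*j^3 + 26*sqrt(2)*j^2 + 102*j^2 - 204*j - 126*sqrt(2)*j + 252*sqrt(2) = (j - 2)*(j - 7*sqrt(2))*(j - 3*sqrt(2))^2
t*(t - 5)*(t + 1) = t^3 - 4*t^2 - 5*t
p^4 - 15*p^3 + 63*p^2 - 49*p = p*(p - 7)^2*(p - 1)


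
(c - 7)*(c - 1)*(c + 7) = c^3 - c^2 - 49*c + 49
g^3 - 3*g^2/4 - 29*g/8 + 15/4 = (g - 3/2)*(g - 5/4)*(g + 2)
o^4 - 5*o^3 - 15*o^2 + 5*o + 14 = (o - 7)*(o - 1)*(o + 1)*(o + 2)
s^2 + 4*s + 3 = (s + 1)*(s + 3)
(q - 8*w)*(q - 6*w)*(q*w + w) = q^3*w - 14*q^2*w^2 + q^2*w + 48*q*w^3 - 14*q*w^2 + 48*w^3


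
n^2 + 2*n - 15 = (n - 3)*(n + 5)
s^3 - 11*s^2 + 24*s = s*(s - 8)*(s - 3)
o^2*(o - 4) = o^3 - 4*o^2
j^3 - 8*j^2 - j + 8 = (j - 8)*(j - 1)*(j + 1)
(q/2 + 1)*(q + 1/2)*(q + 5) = q^3/2 + 15*q^2/4 + 27*q/4 + 5/2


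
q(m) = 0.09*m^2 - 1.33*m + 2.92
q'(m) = 0.18*m - 1.33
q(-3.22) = 8.14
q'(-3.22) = -1.91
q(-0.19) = 3.18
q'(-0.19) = -1.36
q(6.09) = -1.84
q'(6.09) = -0.23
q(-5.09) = 12.02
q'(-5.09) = -2.25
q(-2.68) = 7.13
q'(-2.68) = -1.81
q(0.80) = 1.91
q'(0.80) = -1.19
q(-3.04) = 7.79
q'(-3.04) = -1.88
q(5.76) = -1.75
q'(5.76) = -0.29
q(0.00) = 2.92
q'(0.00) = -1.33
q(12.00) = -0.08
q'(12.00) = 0.83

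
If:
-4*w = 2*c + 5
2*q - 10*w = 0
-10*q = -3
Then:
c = -131/50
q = 3/10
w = 3/50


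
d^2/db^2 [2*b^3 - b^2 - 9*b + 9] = 12*b - 2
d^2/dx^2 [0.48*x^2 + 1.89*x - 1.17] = 0.960000000000000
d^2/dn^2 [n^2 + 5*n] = 2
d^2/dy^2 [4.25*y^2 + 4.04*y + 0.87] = 8.50000000000000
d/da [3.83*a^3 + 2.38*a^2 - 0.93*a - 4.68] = 11.49*a^2 + 4.76*a - 0.93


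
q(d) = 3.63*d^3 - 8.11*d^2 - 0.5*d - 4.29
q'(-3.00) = 146.17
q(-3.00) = -173.79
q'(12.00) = 1373.02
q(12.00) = 5094.51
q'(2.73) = 36.38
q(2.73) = 7.76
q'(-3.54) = 193.39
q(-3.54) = -265.18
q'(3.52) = 77.34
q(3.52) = 51.78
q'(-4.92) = 342.91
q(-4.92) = -630.46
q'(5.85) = 277.30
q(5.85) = 441.97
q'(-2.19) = 87.25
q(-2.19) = -80.22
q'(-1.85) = 66.78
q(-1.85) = -54.11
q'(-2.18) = 86.61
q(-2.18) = -79.35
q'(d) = 10.89*d^2 - 16.22*d - 0.5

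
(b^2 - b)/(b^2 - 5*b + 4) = b/(b - 4)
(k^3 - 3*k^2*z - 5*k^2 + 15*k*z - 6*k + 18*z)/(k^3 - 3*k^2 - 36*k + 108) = (k^2 - 3*k*z + k - 3*z)/(k^2 + 3*k - 18)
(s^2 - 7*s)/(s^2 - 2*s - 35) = s/(s + 5)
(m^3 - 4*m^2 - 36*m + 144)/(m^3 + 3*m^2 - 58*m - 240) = (m^2 - 10*m + 24)/(m^2 - 3*m - 40)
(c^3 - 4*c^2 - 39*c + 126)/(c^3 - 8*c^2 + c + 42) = (c + 6)/(c + 2)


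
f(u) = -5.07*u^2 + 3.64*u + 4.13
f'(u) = 3.64 - 10.14*u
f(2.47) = -17.81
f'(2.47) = -21.41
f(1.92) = -7.57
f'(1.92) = -15.83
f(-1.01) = -4.72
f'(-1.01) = 13.88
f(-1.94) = -22.01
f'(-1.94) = 23.31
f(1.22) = 1.02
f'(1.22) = -8.73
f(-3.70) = -78.75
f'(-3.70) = 41.16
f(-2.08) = -25.38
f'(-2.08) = 24.73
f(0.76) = 3.97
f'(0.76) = -4.07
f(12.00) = -682.27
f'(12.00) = -118.04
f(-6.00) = -200.23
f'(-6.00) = 64.48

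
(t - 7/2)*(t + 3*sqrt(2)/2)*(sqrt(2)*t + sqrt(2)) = sqrt(2)*t^3 - 5*sqrt(2)*t^2/2 + 3*t^2 - 15*t/2 - 7*sqrt(2)*t/2 - 21/2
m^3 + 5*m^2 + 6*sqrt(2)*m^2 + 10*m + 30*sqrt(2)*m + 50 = (m + 5)*(m + sqrt(2))*(m + 5*sqrt(2))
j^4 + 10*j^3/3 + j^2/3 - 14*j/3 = j*(j - 1)*(j + 2)*(j + 7/3)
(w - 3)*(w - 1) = w^2 - 4*w + 3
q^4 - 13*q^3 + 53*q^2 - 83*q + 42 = (q - 7)*(q - 3)*(q - 2)*(q - 1)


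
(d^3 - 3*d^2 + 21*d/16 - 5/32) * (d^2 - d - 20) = d^5 - 4*d^4 - 251*d^3/16 + 1873*d^2/32 - 835*d/32 + 25/8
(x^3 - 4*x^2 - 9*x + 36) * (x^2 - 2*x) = x^5 - 6*x^4 - x^3 + 54*x^2 - 72*x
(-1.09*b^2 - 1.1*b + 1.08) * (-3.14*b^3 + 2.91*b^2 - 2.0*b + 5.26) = 3.4226*b^5 + 0.2821*b^4 - 4.4122*b^3 - 0.3906*b^2 - 7.946*b + 5.6808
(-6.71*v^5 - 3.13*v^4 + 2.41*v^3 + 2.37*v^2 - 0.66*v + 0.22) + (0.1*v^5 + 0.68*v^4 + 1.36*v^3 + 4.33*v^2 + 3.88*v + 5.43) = -6.61*v^5 - 2.45*v^4 + 3.77*v^3 + 6.7*v^2 + 3.22*v + 5.65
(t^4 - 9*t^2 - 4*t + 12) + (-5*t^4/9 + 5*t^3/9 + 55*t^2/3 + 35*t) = 4*t^4/9 + 5*t^3/9 + 28*t^2/3 + 31*t + 12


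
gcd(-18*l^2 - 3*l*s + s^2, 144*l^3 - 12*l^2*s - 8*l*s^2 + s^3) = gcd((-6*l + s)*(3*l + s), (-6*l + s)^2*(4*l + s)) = -6*l + s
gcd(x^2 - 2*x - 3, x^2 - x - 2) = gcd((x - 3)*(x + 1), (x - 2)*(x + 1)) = x + 1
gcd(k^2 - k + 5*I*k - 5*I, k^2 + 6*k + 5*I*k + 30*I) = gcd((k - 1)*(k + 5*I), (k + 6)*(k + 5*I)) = k + 5*I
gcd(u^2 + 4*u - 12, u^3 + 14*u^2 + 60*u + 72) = u + 6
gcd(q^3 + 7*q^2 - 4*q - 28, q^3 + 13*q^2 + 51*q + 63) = q + 7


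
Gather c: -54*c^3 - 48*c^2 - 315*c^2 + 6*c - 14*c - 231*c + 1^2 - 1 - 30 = -54*c^3 - 363*c^2 - 239*c - 30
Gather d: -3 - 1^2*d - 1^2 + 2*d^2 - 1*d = 2*d^2 - 2*d - 4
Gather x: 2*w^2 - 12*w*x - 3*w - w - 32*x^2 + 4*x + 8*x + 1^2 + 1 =2*w^2 - 4*w - 32*x^2 + x*(12 - 12*w) + 2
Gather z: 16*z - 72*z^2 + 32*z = -72*z^2 + 48*z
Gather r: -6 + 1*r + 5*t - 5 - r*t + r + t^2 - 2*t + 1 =r*(2 - t) + t^2 + 3*t - 10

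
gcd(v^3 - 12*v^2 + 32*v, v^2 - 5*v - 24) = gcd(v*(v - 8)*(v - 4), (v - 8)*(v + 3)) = v - 8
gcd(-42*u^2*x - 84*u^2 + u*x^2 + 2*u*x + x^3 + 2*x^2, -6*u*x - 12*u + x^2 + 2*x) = -6*u*x - 12*u + x^2 + 2*x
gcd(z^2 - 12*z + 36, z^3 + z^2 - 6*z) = 1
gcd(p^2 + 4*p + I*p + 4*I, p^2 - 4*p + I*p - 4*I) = p + I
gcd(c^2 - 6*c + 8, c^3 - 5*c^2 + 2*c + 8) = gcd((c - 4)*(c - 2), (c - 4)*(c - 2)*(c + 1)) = c^2 - 6*c + 8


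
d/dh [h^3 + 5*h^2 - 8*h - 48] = 3*h^2 + 10*h - 8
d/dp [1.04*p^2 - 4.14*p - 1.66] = 2.08*p - 4.14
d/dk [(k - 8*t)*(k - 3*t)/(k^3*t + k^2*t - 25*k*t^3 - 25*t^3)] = (-(k - 8*t)*(k - 3*t)*(3*k^2 + 2*k - 25*t^2) + (2*k - 11*t)*(k^3 + k^2 - 25*k*t^2 - 25*t^2))/(t*(k^3 + k^2 - 25*k*t^2 - 25*t^2)^2)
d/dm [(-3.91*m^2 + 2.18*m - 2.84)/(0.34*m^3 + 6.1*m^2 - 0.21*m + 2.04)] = (1.3294*m^4 - 1.4824*m^3 - 9.5801*m^2 + 18.6952*m + 3.8508)/(0.1156*m^6 + 4.148*m^5 + 37.0672*m^4 - 1.1748*m^3 + 24.9321*m^2 - 0.8568*m + 4.1616)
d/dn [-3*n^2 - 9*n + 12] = -6*n - 9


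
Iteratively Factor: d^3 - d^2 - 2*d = (d - 2)*(d^2 + d) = (d - 2)*(d + 1)*(d)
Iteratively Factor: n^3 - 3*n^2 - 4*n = (n - 4)*(n^2 + n) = n*(n - 4)*(n + 1)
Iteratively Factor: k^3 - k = (k + 1)*(k^2 - k) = (k - 1)*(k + 1)*(k)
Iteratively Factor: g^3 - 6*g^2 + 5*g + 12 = (g + 1)*(g^2 - 7*g + 12) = (g - 4)*(g + 1)*(g - 3)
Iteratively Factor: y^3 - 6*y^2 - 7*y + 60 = (y - 4)*(y^2 - 2*y - 15) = (y - 5)*(y - 4)*(y + 3)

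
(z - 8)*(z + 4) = z^2 - 4*z - 32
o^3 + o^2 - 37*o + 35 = (o - 5)*(o - 1)*(o + 7)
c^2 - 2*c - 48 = (c - 8)*(c + 6)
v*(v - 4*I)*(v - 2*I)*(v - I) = v^4 - 7*I*v^3 - 14*v^2 + 8*I*v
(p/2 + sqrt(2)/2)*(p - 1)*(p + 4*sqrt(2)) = p^3/2 - p^2/2 + 5*sqrt(2)*p^2/2 - 5*sqrt(2)*p/2 + 4*p - 4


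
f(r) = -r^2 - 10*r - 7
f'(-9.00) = 8.00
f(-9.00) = 2.00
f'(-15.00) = 20.00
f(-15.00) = -82.00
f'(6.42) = -22.84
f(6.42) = -112.42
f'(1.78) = -13.56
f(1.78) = -27.97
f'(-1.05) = -7.90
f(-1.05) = 2.40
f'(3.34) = -16.68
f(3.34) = -51.56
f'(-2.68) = -4.64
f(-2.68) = 12.62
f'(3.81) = -17.62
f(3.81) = -59.62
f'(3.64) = -17.28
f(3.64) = -56.65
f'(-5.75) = 1.50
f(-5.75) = 17.44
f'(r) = -2*r - 10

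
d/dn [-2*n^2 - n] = -4*n - 1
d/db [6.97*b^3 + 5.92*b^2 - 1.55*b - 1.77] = 20.91*b^2 + 11.84*b - 1.55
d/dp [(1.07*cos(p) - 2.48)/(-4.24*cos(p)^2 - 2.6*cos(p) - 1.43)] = (-4.5368*cos(p)^2 + 21.0304*cos(p) + 7.9781)*sin(p)/(17.9776*cos(p)^4 + 22.048*cos(p)^3 + 18.8864*cos(p)^2 + 7.436*cos(p) + 2.0449)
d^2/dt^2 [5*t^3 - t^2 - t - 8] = 30*t - 2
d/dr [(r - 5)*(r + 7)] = 2*r + 2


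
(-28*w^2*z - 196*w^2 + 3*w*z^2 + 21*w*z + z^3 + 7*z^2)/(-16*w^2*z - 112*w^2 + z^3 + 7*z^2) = (7*w + z)/(4*w + z)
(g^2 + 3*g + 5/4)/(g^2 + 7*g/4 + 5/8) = 2*(2*g + 5)/(4*g + 5)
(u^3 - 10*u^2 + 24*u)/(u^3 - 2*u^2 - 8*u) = (u - 6)/(u + 2)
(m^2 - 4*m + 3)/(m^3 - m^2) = (m - 3)/m^2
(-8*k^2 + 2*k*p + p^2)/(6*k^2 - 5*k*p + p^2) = (4*k + p)/(-3*k + p)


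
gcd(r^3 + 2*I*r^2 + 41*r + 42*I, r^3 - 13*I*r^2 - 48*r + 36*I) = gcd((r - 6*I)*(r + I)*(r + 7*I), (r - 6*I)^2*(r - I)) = r - 6*I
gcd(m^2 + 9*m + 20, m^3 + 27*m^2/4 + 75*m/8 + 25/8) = m + 5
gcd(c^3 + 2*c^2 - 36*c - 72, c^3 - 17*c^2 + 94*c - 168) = c - 6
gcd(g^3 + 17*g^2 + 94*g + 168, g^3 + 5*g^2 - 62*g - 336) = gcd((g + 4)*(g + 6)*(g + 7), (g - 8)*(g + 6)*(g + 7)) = g^2 + 13*g + 42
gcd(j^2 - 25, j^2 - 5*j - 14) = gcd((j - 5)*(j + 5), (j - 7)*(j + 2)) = 1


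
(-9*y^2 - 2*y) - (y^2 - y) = -10*y^2 - y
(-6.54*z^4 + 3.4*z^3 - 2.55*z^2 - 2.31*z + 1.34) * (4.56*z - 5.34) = -29.8224*z^5 + 50.4276*z^4 - 29.784*z^3 + 3.0834*z^2 + 18.4458*z - 7.1556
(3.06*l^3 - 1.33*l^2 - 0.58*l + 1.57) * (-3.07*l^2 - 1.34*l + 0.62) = -9.3942*l^5 - 0.0173000000000005*l^4 + 5.46*l^3 - 4.8673*l^2 - 2.4634*l + 0.9734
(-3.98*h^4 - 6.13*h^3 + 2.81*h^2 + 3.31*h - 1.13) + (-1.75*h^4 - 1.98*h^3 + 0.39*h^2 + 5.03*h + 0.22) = -5.73*h^4 - 8.11*h^3 + 3.2*h^2 + 8.34*h - 0.91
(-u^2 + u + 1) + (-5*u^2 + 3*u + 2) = -6*u^2 + 4*u + 3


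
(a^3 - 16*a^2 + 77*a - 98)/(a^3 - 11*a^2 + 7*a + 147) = (a - 2)/(a + 3)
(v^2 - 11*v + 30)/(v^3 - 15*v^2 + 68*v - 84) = (v - 5)/(v^2 - 9*v + 14)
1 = 1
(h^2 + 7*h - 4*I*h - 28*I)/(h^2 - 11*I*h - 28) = (h + 7)/(h - 7*I)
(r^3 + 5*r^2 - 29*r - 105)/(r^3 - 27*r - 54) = (r^2 + 2*r - 35)/(r^2 - 3*r - 18)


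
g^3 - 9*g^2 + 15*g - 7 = (g - 7)*(g - 1)^2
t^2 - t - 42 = (t - 7)*(t + 6)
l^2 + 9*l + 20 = (l + 4)*(l + 5)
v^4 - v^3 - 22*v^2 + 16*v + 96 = (v - 4)*(v - 3)*(v + 2)*(v + 4)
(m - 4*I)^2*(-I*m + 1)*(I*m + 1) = m^4 - 8*I*m^3 - 15*m^2 - 8*I*m - 16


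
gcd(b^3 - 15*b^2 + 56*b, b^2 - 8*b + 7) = b - 7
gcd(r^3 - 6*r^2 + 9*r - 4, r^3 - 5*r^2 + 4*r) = r^2 - 5*r + 4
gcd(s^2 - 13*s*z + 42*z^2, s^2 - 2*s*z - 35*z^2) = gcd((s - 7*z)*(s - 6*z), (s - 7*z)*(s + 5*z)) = -s + 7*z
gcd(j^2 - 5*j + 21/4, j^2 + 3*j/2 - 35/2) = j - 7/2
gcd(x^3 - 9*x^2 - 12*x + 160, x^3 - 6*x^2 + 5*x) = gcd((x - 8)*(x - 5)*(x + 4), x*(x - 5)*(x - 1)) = x - 5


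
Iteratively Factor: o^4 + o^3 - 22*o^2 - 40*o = (o + 4)*(o^3 - 3*o^2 - 10*o) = (o - 5)*(o + 4)*(o^2 + 2*o) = o*(o - 5)*(o + 4)*(o + 2)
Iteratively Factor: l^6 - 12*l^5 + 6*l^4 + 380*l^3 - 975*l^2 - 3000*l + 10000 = (l - 5)*(l^5 - 7*l^4 - 29*l^3 + 235*l^2 + 200*l - 2000) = (l - 5)^2*(l^4 - 2*l^3 - 39*l^2 + 40*l + 400) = (l - 5)^3*(l^3 + 3*l^2 - 24*l - 80) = (l - 5)^4*(l^2 + 8*l + 16) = (l - 5)^4*(l + 4)*(l + 4)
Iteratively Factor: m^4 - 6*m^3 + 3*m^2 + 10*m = (m)*(m^3 - 6*m^2 + 3*m + 10) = m*(m - 2)*(m^2 - 4*m - 5) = m*(m - 2)*(m + 1)*(m - 5)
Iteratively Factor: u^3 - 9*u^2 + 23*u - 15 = (u - 3)*(u^2 - 6*u + 5) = (u - 5)*(u - 3)*(u - 1)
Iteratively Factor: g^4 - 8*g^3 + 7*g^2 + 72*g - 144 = (g - 4)*(g^3 - 4*g^2 - 9*g + 36) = (g - 4)^2*(g^2 - 9) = (g - 4)^2*(g - 3)*(g + 3)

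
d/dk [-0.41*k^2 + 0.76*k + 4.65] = 0.76 - 0.82*k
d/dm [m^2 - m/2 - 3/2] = 2*m - 1/2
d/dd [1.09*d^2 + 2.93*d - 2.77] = 2.18*d + 2.93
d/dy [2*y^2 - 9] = 4*y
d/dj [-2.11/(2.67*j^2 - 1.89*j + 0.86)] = (11.2674*j - 3.9879)/(2.67*j^2 - 1.89*j + 0.86)^2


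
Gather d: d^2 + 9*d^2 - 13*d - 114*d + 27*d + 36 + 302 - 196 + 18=10*d^2 - 100*d + 160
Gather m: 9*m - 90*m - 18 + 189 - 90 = 81 - 81*m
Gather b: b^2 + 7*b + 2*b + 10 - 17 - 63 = b^2 + 9*b - 70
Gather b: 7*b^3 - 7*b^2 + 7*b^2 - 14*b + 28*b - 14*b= 7*b^3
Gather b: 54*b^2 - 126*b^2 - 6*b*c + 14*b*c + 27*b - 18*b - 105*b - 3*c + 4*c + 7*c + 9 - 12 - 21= -72*b^2 + b*(8*c - 96) + 8*c - 24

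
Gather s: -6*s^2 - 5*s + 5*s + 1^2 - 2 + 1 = -6*s^2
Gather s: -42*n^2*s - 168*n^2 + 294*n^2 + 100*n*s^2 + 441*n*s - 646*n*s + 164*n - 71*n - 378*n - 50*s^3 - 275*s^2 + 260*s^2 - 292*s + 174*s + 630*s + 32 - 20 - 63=126*n^2 - 285*n - 50*s^3 + s^2*(100*n - 15) + s*(-42*n^2 - 205*n + 512) - 51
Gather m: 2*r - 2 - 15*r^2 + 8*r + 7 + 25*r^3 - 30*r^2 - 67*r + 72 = 25*r^3 - 45*r^2 - 57*r + 77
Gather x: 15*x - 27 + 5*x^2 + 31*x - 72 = 5*x^2 + 46*x - 99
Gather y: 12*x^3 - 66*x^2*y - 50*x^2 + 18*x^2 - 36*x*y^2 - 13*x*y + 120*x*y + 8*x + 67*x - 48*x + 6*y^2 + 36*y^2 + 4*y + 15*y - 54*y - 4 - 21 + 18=12*x^3 - 32*x^2 + 27*x + y^2*(42 - 36*x) + y*(-66*x^2 + 107*x - 35) - 7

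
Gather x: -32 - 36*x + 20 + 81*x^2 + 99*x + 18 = 81*x^2 + 63*x + 6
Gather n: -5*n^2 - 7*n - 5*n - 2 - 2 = -5*n^2 - 12*n - 4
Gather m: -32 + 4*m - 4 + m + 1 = 5*m - 35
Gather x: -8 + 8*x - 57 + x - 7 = 9*x - 72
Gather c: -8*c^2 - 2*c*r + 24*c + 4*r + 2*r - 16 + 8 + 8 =-8*c^2 + c*(24 - 2*r) + 6*r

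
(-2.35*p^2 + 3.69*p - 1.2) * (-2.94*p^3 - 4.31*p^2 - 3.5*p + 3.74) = 6.909*p^5 - 0.7201*p^4 - 4.1509*p^3 - 16.532*p^2 + 18.0006*p - 4.488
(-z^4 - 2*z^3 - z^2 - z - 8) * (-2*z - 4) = 2*z^5 + 8*z^4 + 10*z^3 + 6*z^2 + 20*z + 32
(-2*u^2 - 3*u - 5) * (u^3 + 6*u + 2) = -2*u^5 - 3*u^4 - 17*u^3 - 22*u^2 - 36*u - 10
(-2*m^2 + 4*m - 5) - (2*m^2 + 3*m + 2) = -4*m^2 + m - 7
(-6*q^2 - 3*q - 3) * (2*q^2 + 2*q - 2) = -12*q^4 - 18*q^3 + 6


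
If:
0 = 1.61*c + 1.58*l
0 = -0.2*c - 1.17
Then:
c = -5.85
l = 5.96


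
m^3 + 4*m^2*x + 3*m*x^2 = m*(m + x)*(m + 3*x)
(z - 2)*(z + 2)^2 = z^3 + 2*z^2 - 4*z - 8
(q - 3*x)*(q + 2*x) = q^2 - q*x - 6*x^2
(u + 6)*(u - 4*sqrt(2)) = u^2 - 4*sqrt(2)*u + 6*u - 24*sqrt(2)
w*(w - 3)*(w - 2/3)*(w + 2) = w^4 - 5*w^3/3 - 16*w^2/3 + 4*w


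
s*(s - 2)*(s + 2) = s^3 - 4*s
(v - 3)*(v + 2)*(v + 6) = v^3 + 5*v^2 - 12*v - 36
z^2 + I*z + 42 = (z - 6*I)*(z + 7*I)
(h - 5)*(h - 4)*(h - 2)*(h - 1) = h^4 - 12*h^3 + 49*h^2 - 78*h + 40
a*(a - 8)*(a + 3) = a^3 - 5*a^2 - 24*a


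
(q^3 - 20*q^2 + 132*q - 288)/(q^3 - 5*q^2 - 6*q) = (q^2 - 14*q + 48)/(q*(q + 1))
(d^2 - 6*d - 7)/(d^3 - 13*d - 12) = (d - 7)/(d^2 - d - 12)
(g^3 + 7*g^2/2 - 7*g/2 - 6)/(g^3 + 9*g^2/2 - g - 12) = (g + 1)/(g + 2)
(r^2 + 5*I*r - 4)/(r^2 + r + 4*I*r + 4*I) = (r + I)/(r + 1)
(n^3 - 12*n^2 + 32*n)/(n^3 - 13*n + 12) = n*(n^2 - 12*n + 32)/(n^3 - 13*n + 12)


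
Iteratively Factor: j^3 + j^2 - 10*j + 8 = (j + 4)*(j^2 - 3*j + 2) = (j - 2)*(j + 4)*(j - 1)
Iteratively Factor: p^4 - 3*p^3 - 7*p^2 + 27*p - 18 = (p + 3)*(p^3 - 6*p^2 + 11*p - 6) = (p - 1)*(p + 3)*(p^2 - 5*p + 6) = (p - 2)*(p - 1)*(p + 3)*(p - 3)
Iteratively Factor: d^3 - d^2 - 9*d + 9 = (d - 1)*(d^2 - 9) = (d - 1)*(d + 3)*(d - 3)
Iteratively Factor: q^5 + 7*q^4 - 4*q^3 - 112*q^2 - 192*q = (q + 4)*(q^4 + 3*q^3 - 16*q^2 - 48*q) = q*(q + 4)*(q^3 + 3*q^2 - 16*q - 48) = q*(q + 4)^2*(q^2 - q - 12) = q*(q + 3)*(q + 4)^2*(q - 4)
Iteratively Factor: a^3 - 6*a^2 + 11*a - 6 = (a - 3)*(a^2 - 3*a + 2) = (a - 3)*(a - 2)*(a - 1)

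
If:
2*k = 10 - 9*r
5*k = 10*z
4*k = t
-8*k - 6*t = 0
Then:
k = 0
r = 10/9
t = 0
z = 0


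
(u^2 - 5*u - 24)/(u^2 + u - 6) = (u - 8)/(u - 2)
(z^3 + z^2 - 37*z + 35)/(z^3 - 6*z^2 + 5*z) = (z + 7)/z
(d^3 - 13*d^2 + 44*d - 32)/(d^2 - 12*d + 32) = d - 1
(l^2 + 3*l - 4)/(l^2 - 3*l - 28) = (l - 1)/(l - 7)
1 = 1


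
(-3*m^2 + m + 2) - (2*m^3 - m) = -2*m^3 - 3*m^2 + 2*m + 2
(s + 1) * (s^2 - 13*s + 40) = s^3 - 12*s^2 + 27*s + 40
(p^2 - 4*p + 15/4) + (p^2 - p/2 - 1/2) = 2*p^2 - 9*p/2 + 13/4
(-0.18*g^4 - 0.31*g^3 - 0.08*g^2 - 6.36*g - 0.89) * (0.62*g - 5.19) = -0.1116*g^5 + 0.742*g^4 + 1.5593*g^3 - 3.528*g^2 + 32.4566*g + 4.6191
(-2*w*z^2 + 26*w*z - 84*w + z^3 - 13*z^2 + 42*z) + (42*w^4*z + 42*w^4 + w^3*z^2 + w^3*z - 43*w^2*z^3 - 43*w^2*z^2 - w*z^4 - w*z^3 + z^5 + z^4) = 42*w^4*z + 42*w^4 + w^3*z^2 + w^3*z - 43*w^2*z^3 - 43*w^2*z^2 - w*z^4 - w*z^3 - 2*w*z^2 + 26*w*z - 84*w + z^5 + z^4 + z^3 - 13*z^2 + 42*z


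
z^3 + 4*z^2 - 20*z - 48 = (z - 4)*(z + 2)*(z + 6)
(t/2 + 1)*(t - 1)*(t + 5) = t^3/2 + 3*t^2 + 3*t/2 - 5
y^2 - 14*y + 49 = (y - 7)^2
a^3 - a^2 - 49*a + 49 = (a - 7)*(a - 1)*(a + 7)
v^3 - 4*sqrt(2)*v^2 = v^2*(v - 4*sqrt(2))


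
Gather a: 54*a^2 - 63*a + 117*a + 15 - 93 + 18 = 54*a^2 + 54*a - 60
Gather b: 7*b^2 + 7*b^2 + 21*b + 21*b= 14*b^2 + 42*b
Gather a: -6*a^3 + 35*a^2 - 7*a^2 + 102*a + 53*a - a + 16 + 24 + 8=-6*a^3 + 28*a^2 + 154*a + 48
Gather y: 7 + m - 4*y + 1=m - 4*y + 8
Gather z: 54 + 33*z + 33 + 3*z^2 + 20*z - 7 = 3*z^2 + 53*z + 80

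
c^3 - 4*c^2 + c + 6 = (c - 3)*(c - 2)*(c + 1)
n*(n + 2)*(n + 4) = n^3 + 6*n^2 + 8*n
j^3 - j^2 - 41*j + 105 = (j - 5)*(j - 3)*(j + 7)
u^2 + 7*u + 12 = (u + 3)*(u + 4)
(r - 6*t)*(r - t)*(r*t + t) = r^3*t - 7*r^2*t^2 + r^2*t + 6*r*t^3 - 7*r*t^2 + 6*t^3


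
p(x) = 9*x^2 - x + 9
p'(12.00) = 215.00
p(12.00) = 1293.00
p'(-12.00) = -217.00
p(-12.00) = 1317.00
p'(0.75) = 12.50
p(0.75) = 13.31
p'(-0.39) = -8.02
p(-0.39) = 10.76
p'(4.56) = 81.08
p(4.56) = 191.58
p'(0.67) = 11.06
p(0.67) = 12.37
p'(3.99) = 70.82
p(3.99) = 148.29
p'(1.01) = 17.18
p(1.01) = 17.17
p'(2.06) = 36.08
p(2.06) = 45.13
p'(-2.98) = -54.64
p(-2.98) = 91.90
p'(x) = 18*x - 1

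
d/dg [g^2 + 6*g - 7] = 2*g + 6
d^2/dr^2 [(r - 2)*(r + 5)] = 2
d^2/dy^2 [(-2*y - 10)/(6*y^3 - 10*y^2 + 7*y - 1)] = 4*(-(y + 5)*(18*y^2 - 20*y + 7)^2 + (18*y^2 - 20*y + 2*(y + 5)*(9*y - 5) + 7)*(6*y^3 - 10*y^2 + 7*y - 1))/(6*y^3 - 10*y^2 + 7*y - 1)^3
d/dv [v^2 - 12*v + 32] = 2*v - 12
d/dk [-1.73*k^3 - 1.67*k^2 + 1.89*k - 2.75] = -5.19*k^2 - 3.34*k + 1.89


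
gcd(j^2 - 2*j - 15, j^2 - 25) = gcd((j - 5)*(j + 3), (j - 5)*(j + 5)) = j - 5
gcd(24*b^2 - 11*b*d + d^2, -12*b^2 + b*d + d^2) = 3*b - d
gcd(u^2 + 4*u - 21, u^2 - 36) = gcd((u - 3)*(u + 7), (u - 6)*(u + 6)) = 1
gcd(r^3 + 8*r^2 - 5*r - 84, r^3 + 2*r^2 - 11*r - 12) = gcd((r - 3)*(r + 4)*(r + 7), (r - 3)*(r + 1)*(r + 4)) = r^2 + r - 12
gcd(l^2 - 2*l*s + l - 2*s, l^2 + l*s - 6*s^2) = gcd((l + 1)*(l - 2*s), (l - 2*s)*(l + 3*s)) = -l + 2*s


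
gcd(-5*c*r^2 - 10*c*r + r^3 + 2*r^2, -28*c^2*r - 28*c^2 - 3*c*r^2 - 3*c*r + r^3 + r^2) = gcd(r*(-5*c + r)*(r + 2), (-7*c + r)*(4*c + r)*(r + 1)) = 1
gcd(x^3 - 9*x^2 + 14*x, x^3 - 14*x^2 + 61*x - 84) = x - 7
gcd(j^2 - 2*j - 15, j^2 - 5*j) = j - 5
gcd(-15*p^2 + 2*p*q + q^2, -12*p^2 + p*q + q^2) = 3*p - q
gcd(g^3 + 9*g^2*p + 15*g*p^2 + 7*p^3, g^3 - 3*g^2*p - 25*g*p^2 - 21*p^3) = g + p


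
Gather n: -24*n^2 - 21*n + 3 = -24*n^2 - 21*n + 3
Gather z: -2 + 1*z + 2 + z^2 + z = z^2 + 2*z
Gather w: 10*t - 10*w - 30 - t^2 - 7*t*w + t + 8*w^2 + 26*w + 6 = -t^2 + 11*t + 8*w^2 + w*(16 - 7*t) - 24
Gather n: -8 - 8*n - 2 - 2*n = -10*n - 10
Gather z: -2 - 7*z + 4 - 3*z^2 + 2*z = -3*z^2 - 5*z + 2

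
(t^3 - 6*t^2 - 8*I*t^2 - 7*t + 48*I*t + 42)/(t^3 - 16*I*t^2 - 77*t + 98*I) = (t^2 - t*(6 + I) + 6*I)/(t^2 - 9*I*t - 14)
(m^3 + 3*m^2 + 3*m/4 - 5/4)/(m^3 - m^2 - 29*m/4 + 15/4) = (m + 1)/(m - 3)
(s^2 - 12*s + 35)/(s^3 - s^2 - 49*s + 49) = (s - 5)/(s^2 + 6*s - 7)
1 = 1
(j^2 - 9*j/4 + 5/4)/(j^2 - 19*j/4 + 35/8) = 2*(j - 1)/(2*j - 7)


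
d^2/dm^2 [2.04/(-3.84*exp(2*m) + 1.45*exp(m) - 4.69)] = (-2.04*(7.68*exp(m) - 1.45)*(15.36*exp(m) - 2.9)*exp(m) + (31.3344*exp(m) - 2.958)*(3.84*exp(2*m) - 1.45*exp(m) + 4.69))*exp(m)/(3.84*exp(2*m) - 1.45*exp(m) + 4.69)^3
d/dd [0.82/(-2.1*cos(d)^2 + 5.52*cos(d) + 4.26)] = (4.5264 - 3.444*cos(d))*sin(d)/(-2.1*cos(d)^2 + 5.52*cos(d) + 4.26)^2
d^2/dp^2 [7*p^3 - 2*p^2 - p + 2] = 42*p - 4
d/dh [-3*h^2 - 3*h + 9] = -6*h - 3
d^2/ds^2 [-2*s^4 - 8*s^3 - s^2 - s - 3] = -24*s^2 - 48*s - 2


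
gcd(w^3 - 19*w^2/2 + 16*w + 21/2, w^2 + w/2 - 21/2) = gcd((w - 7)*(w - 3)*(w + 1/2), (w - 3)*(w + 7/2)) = w - 3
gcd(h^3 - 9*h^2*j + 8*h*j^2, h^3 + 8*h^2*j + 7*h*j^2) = h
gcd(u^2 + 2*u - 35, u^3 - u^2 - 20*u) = u - 5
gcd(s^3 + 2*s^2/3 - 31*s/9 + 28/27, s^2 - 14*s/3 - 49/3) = s + 7/3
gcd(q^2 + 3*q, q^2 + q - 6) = q + 3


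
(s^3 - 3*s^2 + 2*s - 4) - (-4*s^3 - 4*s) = 5*s^3 - 3*s^2 + 6*s - 4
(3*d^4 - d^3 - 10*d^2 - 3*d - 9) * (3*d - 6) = 9*d^5 - 21*d^4 - 24*d^3 + 51*d^2 - 9*d + 54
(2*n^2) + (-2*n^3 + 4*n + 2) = -2*n^3 + 2*n^2 + 4*n + 2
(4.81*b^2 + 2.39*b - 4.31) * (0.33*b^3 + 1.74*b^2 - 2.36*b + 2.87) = 1.5873*b^5 + 9.1581*b^4 - 8.6153*b^3 + 0.664899999999999*b^2 + 17.0309*b - 12.3697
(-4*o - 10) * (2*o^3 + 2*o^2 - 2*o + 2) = -8*o^4 - 28*o^3 - 12*o^2 + 12*o - 20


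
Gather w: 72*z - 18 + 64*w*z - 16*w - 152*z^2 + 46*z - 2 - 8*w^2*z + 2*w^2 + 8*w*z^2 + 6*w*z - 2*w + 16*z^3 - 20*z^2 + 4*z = w^2*(2 - 8*z) + w*(8*z^2 + 70*z - 18) + 16*z^3 - 172*z^2 + 122*z - 20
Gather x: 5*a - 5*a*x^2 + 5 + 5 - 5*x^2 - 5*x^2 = 5*a + x^2*(-5*a - 10) + 10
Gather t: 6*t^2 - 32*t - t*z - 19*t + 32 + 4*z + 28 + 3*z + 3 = 6*t^2 + t*(-z - 51) + 7*z + 63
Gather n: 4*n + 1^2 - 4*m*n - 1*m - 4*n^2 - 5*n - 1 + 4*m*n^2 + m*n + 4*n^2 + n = 4*m*n^2 - 3*m*n - m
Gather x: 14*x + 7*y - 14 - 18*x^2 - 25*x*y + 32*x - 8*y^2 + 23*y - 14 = -18*x^2 + x*(46 - 25*y) - 8*y^2 + 30*y - 28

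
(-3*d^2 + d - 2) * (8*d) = -24*d^3 + 8*d^2 - 16*d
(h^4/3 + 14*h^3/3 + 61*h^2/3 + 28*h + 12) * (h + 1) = h^5/3 + 5*h^4 + 25*h^3 + 145*h^2/3 + 40*h + 12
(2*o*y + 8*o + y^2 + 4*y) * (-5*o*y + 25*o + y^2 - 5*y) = -10*o^2*y^2 + 10*o^2*y + 200*o^2 - 3*o*y^3 + 3*o*y^2 + 60*o*y + y^4 - y^3 - 20*y^2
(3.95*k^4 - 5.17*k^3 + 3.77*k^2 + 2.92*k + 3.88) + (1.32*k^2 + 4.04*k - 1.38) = 3.95*k^4 - 5.17*k^3 + 5.09*k^2 + 6.96*k + 2.5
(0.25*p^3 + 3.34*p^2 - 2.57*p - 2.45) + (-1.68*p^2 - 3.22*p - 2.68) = 0.25*p^3 + 1.66*p^2 - 5.79*p - 5.13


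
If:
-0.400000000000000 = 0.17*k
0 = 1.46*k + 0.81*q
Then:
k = -2.35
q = 4.24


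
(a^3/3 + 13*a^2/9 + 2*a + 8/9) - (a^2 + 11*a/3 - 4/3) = a^3/3 + 4*a^2/9 - 5*a/3 + 20/9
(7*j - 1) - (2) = 7*j - 3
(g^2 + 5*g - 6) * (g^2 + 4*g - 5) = g^4 + 9*g^3 + 9*g^2 - 49*g + 30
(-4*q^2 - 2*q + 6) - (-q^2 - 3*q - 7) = -3*q^2 + q + 13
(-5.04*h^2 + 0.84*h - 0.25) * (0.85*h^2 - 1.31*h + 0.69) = -4.284*h^4 + 7.3164*h^3 - 4.7905*h^2 + 0.9071*h - 0.1725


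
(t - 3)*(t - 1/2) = t^2 - 7*t/2 + 3/2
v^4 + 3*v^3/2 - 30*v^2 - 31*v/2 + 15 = (v - 5)*(v - 1/2)*(v + 1)*(v + 6)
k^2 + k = k*(k + 1)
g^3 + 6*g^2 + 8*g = g*(g + 2)*(g + 4)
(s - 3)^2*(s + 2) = s^3 - 4*s^2 - 3*s + 18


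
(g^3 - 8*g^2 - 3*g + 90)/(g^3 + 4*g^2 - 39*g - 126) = (g - 5)/(g + 7)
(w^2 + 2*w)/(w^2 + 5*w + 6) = w/(w + 3)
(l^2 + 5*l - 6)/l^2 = 1 + 5/l - 6/l^2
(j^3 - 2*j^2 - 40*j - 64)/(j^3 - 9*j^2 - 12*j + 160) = (j + 2)/(j - 5)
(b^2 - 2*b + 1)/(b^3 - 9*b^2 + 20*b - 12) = (b - 1)/(b^2 - 8*b + 12)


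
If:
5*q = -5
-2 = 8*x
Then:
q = -1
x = -1/4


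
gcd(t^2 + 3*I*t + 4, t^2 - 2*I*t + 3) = 1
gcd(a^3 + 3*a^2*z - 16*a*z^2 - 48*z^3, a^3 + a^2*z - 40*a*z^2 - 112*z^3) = a + 4*z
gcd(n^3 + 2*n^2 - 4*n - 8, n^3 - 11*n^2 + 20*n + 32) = 1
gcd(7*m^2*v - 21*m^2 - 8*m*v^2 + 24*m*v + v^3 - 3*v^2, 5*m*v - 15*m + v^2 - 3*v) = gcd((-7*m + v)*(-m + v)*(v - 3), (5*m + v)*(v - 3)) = v - 3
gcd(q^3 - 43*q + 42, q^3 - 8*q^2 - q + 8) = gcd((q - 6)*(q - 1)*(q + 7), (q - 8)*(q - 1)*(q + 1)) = q - 1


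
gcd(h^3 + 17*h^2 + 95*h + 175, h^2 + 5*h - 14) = h + 7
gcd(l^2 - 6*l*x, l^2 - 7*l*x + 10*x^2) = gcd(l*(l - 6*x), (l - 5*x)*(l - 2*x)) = 1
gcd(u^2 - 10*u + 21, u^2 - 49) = u - 7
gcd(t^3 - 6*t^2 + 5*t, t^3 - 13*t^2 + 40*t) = t^2 - 5*t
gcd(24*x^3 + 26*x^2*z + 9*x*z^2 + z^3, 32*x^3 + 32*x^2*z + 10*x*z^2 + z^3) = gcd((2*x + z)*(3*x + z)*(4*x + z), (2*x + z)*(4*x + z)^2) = 8*x^2 + 6*x*z + z^2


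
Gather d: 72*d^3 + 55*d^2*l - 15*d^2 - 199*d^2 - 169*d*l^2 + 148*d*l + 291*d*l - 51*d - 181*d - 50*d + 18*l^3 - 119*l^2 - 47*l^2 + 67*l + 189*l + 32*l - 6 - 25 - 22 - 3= 72*d^3 + d^2*(55*l - 214) + d*(-169*l^2 + 439*l - 282) + 18*l^3 - 166*l^2 + 288*l - 56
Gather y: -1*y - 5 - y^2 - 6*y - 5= -y^2 - 7*y - 10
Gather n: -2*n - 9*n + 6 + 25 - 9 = 22 - 11*n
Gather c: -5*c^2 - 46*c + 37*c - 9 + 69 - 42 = -5*c^2 - 9*c + 18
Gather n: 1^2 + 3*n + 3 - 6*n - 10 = -3*n - 6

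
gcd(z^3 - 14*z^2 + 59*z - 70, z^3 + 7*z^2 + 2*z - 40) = z - 2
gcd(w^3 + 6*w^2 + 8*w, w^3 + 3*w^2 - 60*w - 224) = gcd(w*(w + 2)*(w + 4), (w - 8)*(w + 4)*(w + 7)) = w + 4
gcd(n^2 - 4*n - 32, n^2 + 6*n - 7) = 1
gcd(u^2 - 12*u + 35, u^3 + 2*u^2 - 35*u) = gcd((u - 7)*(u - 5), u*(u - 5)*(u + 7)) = u - 5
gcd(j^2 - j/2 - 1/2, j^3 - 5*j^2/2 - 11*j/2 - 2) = j + 1/2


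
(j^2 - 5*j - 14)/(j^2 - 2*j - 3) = (-j^2 + 5*j + 14)/(-j^2 + 2*j + 3)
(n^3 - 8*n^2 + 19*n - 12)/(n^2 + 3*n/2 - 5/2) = 2*(n^2 - 7*n + 12)/(2*n + 5)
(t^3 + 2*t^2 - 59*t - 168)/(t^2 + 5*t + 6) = (t^2 - t - 56)/(t + 2)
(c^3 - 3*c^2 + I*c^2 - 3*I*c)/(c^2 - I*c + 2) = c*(c - 3)/(c - 2*I)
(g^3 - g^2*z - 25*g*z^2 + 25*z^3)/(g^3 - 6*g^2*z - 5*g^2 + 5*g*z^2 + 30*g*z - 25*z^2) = (g + 5*z)/(g - 5)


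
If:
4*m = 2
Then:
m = 1/2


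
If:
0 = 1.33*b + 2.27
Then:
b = -1.71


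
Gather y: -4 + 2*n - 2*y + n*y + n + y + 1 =3*n + y*(n - 1) - 3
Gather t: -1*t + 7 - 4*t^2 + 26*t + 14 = -4*t^2 + 25*t + 21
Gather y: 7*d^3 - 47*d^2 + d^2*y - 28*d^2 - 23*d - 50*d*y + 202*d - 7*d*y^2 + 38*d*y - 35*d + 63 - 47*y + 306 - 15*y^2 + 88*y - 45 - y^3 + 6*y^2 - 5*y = 7*d^3 - 75*d^2 + 144*d - y^3 + y^2*(-7*d - 9) + y*(d^2 - 12*d + 36) + 324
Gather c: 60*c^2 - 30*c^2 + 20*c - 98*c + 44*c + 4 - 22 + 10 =30*c^2 - 34*c - 8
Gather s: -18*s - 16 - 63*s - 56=-81*s - 72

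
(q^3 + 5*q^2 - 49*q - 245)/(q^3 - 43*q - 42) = (q^2 + 12*q + 35)/(q^2 + 7*q + 6)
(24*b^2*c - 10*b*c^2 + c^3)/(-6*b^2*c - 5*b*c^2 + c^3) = (-4*b + c)/(b + c)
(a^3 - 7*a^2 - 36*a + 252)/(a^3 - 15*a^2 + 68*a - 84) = (a + 6)/(a - 2)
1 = 1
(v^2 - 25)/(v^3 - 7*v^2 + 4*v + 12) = (v^2 - 25)/(v^3 - 7*v^2 + 4*v + 12)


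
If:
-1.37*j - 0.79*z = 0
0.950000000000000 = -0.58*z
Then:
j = 0.94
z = -1.64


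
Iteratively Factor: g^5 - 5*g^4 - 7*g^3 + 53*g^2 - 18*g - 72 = (g - 3)*(g^4 - 2*g^3 - 13*g^2 + 14*g + 24) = (g - 3)*(g - 2)*(g^3 - 13*g - 12) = (g - 3)*(g - 2)*(g + 3)*(g^2 - 3*g - 4) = (g - 3)*(g - 2)*(g + 1)*(g + 3)*(g - 4)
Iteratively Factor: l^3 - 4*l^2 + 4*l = (l - 2)*(l^2 - 2*l) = l*(l - 2)*(l - 2)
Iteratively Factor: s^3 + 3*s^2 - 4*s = (s)*(s^2 + 3*s - 4) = s*(s - 1)*(s + 4)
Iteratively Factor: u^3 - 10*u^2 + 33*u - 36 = (u - 4)*(u^2 - 6*u + 9) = (u - 4)*(u - 3)*(u - 3)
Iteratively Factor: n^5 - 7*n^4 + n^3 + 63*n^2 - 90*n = (n - 3)*(n^4 - 4*n^3 - 11*n^2 + 30*n) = (n - 5)*(n - 3)*(n^3 + n^2 - 6*n) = (n - 5)*(n - 3)*(n - 2)*(n^2 + 3*n) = (n - 5)*(n - 3)*(n - 2)*(n + 3)*(n)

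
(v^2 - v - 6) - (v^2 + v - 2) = -2*v - 4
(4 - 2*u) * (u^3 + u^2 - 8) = -2*u^4 + 2*u^3 + 4*u^2 + 16*u - 32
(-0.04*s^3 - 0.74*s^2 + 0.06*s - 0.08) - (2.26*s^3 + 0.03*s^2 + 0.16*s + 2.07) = -2.3*s^3 - 0.77*s^2 - 0.1*s - 2.15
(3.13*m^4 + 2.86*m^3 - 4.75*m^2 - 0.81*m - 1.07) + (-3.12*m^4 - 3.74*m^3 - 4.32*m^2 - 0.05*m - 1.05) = 0.00999999999999979*m^4 - 0.88*m^3 - 9.07*m^2 - 0.86*m - 2.12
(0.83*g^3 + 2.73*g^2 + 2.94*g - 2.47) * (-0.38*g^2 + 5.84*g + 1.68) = -0.3154*g^5 + 3.8098*g^4 + 16.2204*g^3 + 22.6946*g^2 - 9.4856*g - 4.1496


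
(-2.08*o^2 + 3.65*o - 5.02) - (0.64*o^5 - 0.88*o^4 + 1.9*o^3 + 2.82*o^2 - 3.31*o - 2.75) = -0.64*o^5 + 0.88*o^4 - 1.9*o^3 - 4.9*o^2 + 6.96*o - 2.27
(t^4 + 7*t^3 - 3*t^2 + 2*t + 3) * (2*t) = 2*t^5 + 14*t^4 - 6*t^3 + 4*t^2 + 6*t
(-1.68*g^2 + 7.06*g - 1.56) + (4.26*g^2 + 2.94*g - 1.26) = 2.58*g^2 + 10.0*g - 2.82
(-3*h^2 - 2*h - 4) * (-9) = 27*h^2 + 18*h + 36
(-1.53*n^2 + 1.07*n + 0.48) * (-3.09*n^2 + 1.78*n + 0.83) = 4.7277*n^4 - 6.0297*n^3 - 0.8485*n^2 + 1.7425*n + 0.3984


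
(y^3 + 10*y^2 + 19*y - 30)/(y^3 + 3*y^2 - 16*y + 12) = (y + 5)/(y - 2)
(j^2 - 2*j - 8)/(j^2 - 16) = (j + 2)/(j + 4)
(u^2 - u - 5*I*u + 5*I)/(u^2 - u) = (u - 5*I)/u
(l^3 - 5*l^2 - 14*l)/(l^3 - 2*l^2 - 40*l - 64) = l*(l - 7)/(l^2 - 4*l - 32)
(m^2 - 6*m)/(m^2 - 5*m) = (m - 6)/(m - 5)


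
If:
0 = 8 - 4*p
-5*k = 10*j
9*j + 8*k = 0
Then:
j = 0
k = 0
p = 2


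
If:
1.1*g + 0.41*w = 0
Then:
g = -0.372727272727273*w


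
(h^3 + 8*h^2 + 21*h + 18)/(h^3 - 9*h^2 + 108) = (h^2 + 5*h + 6)/(h^2 - 12*h + 36)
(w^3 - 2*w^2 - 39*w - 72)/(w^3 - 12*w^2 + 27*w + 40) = (w^2 + 6*w + 9)/(w^2 - 4*w - 5)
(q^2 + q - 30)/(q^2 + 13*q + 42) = (q - 5)/(q + 7)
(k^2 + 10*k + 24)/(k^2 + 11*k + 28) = (k + 6)/(k + 7)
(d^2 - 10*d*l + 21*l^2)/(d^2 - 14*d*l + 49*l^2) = (d - 3*l)/(d - 7*l)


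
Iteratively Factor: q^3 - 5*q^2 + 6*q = (q - 3)*(q^2 - 2*q) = q*(q - 3)*(q - 2)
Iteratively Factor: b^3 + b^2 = (b)*(b^2 + b) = b*(b + 1)*(b)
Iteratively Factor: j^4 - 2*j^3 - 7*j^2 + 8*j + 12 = (j + 1)*(j^3 - 3*j^2 - 4*j + 12) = (j - 2)*(j + 1)*(j^2 - j - 6) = (j - 3)*(j - 2)*(j + 1)*(j + 2)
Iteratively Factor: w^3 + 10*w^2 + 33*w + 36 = (w + 3)*(w^2 + 7*w + 12) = (w + 3)*(w + 4)*(w + 3)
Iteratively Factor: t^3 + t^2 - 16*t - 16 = (t + 4)*(t^2 - 3*t - 4) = (t - 4)*(t + 4)*(t + 1)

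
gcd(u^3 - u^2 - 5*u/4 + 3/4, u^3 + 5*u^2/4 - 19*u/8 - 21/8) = u^2 - u/2 - 3/2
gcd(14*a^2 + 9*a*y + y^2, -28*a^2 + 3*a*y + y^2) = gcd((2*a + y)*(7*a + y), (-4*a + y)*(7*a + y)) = 7*a + y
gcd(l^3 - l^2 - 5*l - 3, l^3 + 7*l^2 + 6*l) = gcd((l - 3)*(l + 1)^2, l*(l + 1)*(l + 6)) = l + 1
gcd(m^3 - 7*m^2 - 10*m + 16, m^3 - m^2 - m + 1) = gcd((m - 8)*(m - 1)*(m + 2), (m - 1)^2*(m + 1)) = m - 1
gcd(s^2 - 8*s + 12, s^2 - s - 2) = s - 2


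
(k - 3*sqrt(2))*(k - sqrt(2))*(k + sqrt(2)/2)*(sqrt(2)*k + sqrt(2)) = sqrt(2)*k^4 - 7*k^3 + sqrt(2)*k^3 - 7*k^2 + 2*sqrt(2)*k^2 + 2*sqrt(2)*k + 6*k + 6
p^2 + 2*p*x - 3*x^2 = (p - x)*(p + 3*x)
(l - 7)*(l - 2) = l^2 - 9*l + 14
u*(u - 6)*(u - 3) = u^3 - 9*u^2 + 18*u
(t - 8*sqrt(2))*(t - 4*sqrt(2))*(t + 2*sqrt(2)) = t^3 - 10*sqrt(2)*t^2 + 16*t + 128*sqrt(2)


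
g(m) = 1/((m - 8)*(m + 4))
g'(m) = -1/((m - 8)*(m + 4)^2) - 1/((m - 8)^2*(m + 4)) = 2*(2 - m)/(m^4 - 8*m^3 - 48*m^2 + 256*m + 1024)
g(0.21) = -0.03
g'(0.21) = 0.00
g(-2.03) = -0.05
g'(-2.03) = 0.02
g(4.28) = -0.03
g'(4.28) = -0.00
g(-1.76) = -0.05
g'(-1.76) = 0.02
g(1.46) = -0.03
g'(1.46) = 0.00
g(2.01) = -0.03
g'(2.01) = -0.00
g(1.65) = -0.03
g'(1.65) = 0.00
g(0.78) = -0.03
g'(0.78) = 0.00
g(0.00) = -0.03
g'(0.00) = 0.00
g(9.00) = 0.08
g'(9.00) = -0.08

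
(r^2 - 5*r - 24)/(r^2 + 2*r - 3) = (r - 8)/(r - 1)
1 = 1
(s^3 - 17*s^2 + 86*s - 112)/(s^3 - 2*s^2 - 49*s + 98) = (s - 8)/(s + 7)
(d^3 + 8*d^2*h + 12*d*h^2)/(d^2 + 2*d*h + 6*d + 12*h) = d*(d + 6*h)/(d + 6)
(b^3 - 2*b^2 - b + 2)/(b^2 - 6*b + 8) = (b^2 - 1)/(b - 4)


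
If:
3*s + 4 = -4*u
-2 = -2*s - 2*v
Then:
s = 1 - v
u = 3*v/4 - 7/4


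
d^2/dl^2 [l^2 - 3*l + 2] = 2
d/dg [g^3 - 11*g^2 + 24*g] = 3*g^2 - 22*g + 24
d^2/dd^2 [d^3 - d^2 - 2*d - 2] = 6*d - 2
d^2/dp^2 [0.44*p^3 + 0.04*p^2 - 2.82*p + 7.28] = 2.64*p + 0.08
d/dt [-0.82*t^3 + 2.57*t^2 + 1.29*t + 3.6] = -2.46*t^2 + 5.14*t + 1.29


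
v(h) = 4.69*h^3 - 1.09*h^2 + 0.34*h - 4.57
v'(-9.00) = 1159.63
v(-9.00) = -3514.93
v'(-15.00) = 3198.79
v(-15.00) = -16083.67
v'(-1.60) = 39.85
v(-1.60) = -27.11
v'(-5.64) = 460.20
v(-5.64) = -882.57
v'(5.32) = 386.96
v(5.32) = 672.56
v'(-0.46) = 4.32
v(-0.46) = -5.41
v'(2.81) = 105.31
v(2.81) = 91.84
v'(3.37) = 152.78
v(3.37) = 163.70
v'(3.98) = 214.54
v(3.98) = 275.20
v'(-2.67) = 106.46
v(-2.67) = -102.52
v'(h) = 14.07*h^2 - 2.18*h + 0.34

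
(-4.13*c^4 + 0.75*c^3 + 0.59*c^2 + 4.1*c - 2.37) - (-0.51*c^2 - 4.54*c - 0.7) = -4.13*c^4 + 0.75*c^3 + 1.1*c^2 + 8.64*c - 1.67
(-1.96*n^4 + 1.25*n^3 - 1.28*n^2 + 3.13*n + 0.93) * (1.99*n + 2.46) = -3.9004*n^5 - 2.3341*n^4 + 0.5278*n^3 + 3.0799*n^2 + 9.5505*n + 2.2878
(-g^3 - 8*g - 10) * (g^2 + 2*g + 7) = -g^5 - 2*g^4 - 15*g^3 - 26*g^2 - 76*g - 70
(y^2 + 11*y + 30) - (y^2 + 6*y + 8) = 5*y + 22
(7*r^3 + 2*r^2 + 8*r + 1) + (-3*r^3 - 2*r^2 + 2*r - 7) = 4*r^3 + 10*r - 6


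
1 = 1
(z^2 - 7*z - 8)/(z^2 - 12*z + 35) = (z^2 - 7*z - 8)/(z^2 - 12*z + 35)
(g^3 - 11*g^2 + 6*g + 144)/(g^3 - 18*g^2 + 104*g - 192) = (g + 3)/(g - 4)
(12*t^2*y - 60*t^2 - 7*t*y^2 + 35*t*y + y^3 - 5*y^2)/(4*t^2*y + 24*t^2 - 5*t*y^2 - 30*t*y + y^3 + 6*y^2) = (-3*t*y + 15*t + y^2 - 5*y)/(-t*y - 6*t + y^2 + 6*y)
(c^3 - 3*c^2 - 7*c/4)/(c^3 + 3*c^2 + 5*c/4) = (2*c - 7)/(2*c + 5)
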